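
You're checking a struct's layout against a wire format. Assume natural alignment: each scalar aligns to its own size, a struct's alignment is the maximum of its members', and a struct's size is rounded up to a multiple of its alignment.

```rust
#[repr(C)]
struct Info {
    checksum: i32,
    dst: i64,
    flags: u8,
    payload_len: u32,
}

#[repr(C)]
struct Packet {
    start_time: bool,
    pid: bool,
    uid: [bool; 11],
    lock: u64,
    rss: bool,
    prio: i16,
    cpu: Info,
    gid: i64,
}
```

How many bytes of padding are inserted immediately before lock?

Info: @0: checksum [4B, align 4] → 4; +4 pad (align 8); @8: dst [8B, align 8] → 16; @16: flags [1B, align 1] → 17; +3 pad (align 4); @20: payload_len [4B, align 4] → 24; size 24, align 8
@0: start_time [1B, align 1] → 1
@1: pid [1B, align 1] → 2
@2: uid [11B, align 1] → 13
+3 pad (align 8)
@16: lock [8B, align 8] → 24

3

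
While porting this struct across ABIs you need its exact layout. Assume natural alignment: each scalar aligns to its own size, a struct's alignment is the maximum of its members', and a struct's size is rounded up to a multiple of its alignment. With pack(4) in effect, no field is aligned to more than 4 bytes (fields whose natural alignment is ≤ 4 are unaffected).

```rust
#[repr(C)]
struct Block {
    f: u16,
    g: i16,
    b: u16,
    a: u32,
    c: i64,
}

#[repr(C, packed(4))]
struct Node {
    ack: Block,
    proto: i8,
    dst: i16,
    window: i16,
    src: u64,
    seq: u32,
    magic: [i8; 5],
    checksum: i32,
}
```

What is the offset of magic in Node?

44

Block: @0: f [2B, align 2] → 2; @2: g [2B, align 2] → 4; @4: b [2B, align 2] → 6; +2 pad (align 4); @8: a [4B, align 4] → 12; +4 pad (align 8); @16: c [8B, align 8] → 24; size 24, align 8
@0: ack [24B, align 4] → 24
@24: proto [1B, align 1] → 25
+1 pad (align 2)
@26: dst [2B, align 2] → 28
@28: window [2B, align 2] → 30
+2 pad (align 4)
@32: src [8B, align 4] → 40
@40: seq [4B, align 4] → 44
@44: magic [5B, align 1] → 49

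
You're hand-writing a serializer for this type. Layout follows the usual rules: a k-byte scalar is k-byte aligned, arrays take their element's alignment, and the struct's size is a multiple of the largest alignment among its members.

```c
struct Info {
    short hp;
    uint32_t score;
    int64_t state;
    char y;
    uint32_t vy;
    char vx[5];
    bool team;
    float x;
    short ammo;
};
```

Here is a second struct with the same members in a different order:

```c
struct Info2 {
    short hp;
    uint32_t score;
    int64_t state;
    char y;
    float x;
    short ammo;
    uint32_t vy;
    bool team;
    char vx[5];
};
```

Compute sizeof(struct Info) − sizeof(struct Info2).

0

@0: hp [2B, align 2] → 2
+2 pad (align 4)
@4: score [4B, align 4] → 8
@8: state [8B, align 8] → 16
@16: y [1B, align 1] → 17
+3 pad (align 4)
@20: vy [4B, align 4] → 24
@24: vx [5B, align 1] → 29
@29: team [1B, align 1] → 30
+2 pad (align 4)
@32: x [4B, align 4] → 36
@36: ammo [2B, align 2] → 38
+2 tail pad (align 8)
size 40, align 8
— Info2 —
@0: hp [2B, align 2] → 2
+2 pad (align 4)
@4: score [4B, align 4] → 8
@8: state [8B, align 8] → 16
@16: y [1B, align 1] → 17
+3 pad (align 4)
@20: x [4B, align 4] → 24
@24: ammo [2B, align 2] → 26
+2 pad (align 4)
@28: vy [4B, align 4] → 32
@32: team [1B, align 1] → 33
@33: vx [5B, align 1] → 38
+2 tail pad (align 8)
size 40, align 8
40 − 40 = 0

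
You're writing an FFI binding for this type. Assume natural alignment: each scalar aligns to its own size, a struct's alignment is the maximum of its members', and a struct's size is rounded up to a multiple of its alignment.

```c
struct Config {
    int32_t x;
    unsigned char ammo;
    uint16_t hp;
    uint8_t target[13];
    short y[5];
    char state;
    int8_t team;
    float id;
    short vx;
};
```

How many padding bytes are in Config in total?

6

0..4  x  (4B, 4-aligned)
4..5  ammo  (1B, 1-aligned)
5..6  -- padding (1B)
6..8  hp  (2B, 2-aligned)
8..21  target  (13B, 1-aligned)
21..22  -- padding (1B)
22..32  y  (10B, 2-aligned)
32..33  state  (1B, 1-aligned)
33..34  team  (1B, 1-aligned)
34..36  -- padding (2B)
36..40  id  (4B, 4-aligned)
40..42  vx  (2B, 2-aligned)
42..44  -- tail padding (2B)
sizeof = 44, alignof = 4
data bytes 38, size 44 → padding 6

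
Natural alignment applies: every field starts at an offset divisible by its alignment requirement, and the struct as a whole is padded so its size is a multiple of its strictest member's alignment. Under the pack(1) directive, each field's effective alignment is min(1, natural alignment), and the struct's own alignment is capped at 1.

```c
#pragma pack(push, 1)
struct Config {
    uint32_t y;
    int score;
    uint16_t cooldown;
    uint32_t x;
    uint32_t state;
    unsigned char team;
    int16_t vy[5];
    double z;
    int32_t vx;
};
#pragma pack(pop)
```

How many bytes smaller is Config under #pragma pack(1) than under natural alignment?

7

natural layout:
  y at 0 (size 4, align 4) → ends 4
  score at 4 (size 4, align 4) → ends 8
  cooldown at 8 (size 2, align 2) → ends 10
  pad 2 to align 4 for x
  x at 12 (size 4, align 4) → ends 16
  state at 16 (size 4, align 4) → ends 20
  team at 20 (size 1, align 1) → ends 21
  pad 1 to align 2 for vy
  vy at 22 (size 10, align 2) → ends 32
  z at 32 (size 8, align 8) → ends 40
  vx at 40 (size 4, align 4) → ends 44
  tail pad 4 to reach multiple of 8
  total 48 bytes, alignment 8
packed(1) layout:
  y at 0 (size 4, align 1) → ends 4
  score at 4 (size 4, align 1) → ends 8
  cooldown at 8 (size 2, align 1) → ends 10
  x at 10 (size 4, align 1) → ends 14
  state at 14 (size 4, align 1) → ends 18
  team at 18 (size 1, align 1) → ends 19
  vy at 19 (size 10, align 1) → ends 29
  z at 29 (size 8, align 1) → ends 37
  vx at 37 (size 4, align 1) → ends 41
  total 41 bytes, alignment 1
48 − 41 = 7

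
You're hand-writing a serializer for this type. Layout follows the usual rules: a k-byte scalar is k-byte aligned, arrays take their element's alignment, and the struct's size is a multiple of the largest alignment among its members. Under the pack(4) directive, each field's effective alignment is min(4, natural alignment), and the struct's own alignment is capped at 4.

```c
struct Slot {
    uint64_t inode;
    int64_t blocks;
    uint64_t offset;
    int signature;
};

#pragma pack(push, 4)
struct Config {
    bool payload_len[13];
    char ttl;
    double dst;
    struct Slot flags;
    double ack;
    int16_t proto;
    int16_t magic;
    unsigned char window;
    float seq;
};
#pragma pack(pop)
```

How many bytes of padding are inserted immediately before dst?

Slot: inode at 0 (size 8, align 8) → ends 8; blocks at 8 (size 8, align 8) → ends 16; offset at 16 (size 8, align 8) → ends 24; signature at 24 (size 4, align 4) → ends 28; tail pad 4 to reach multiple of 8; total 32 bytes, alignment 8
payload_len at 0 (size 13, align 1) → ends 13
ttl at 13 (size 1, align 1) → ends 14
pad 2 to align 4 for dst
dst at 16 (size 8, align 4) → ends 24

2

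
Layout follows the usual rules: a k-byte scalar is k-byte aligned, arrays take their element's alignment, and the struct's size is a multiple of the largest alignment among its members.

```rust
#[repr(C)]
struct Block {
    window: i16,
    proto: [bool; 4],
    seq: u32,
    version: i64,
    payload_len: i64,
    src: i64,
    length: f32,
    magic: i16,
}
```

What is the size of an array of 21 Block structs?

@0: window [2B, align 2] → 2
@2: proto [4B, align 1] → 6
+2 pad (align 4)
@8: seq [4B, align 4] → 12
+4 pad (align 8)
@16: version [8B, align 8] → 24
@24: payload_len [8B, align 8] → 32
@32: src [8B, align 8] → 40
@40: length [4B, align 4] → 44
@44: magic [2B, align 2] → 46
+2 tail pad (align 8)
size 48, align 8
array of 21: 21 × 48 = 1008

1008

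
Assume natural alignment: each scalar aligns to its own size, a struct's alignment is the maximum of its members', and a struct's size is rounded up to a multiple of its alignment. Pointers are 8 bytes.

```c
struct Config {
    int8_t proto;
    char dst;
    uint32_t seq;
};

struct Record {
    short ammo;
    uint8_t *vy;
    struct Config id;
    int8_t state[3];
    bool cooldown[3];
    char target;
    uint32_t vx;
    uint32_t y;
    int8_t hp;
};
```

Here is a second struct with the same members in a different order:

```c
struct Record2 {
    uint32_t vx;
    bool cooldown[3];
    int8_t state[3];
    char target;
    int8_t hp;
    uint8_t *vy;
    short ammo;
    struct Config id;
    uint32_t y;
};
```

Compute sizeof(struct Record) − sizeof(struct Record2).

Config: proto at 0 (size 1, align 1) → ends 1; dst at 1 (size 1, align 1) → ends 2; pad 2 to align 4 for seq; seq at 4 (size 4, align 4) → ends 8; total 8 bytes, alignment 4
ammo at 0 (size 2, align 2) → ends 2
pad 6 to align 8 for vy
vy at 8 (size 8, align 8) → ends 16
id at 16 (size 8, align 4) → ends 24
state at 24 (size 3, align 1) → ends 27
cooldown at 27 (size 3, align 1) → ends 30
target at 30 (size 1, align 1) → ends 31
pad 1 to align 4 for vx
vx at 32 (size 4, align 4) → ends 36
y at 36 (size 4, align 4) → ends 40
hp at 40 (size 1, align 1) → ends 41
tail pad 7 to reach multiple of 8
total 48 bytes, alignment 8
— Record2 —
vx at 0 (size 4, align 4) → ends 4
cooldown at 4 (size 3, align 1) → ends 7
state at 7 (size 3, align 1) → ends 10
target at 10 (size 1, align 1) → ends 11
hp at 11 (size 1, align 1) → ends 12
pad 4 to align 8 for vy
vy at 16 (size 8, align 8) → ends 24
ammo at 24 (size 2, align 2) → ends 26
pad 2 to align 4 for id
id at 28 (size 8, align 4) → ends 36
y at 36 (size 4, align 4) → ends 40
total 40 bytes, alignment 8
48 − 40 = 8

8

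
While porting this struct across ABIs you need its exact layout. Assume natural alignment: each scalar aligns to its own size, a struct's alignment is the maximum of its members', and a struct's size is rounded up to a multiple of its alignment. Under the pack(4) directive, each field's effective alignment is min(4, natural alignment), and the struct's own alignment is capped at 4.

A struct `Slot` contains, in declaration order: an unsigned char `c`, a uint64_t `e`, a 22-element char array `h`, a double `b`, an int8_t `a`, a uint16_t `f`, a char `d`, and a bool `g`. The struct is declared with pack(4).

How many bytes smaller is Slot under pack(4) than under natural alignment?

4

natural layout:
  @0: c [1B, align 1] → 1
  +7 pad (align 8)
  @8: e [8B, align 8] → 16
  @16: h [22B, align 1] → 38
  +2 pad (align 8)
  @40: b [8B, align 8] → 48
  @48: a [1B, align 1] → 49
  +1 pad (align 2)
  @50: f [2B, align 2] → 52
  @52: d [1B, align 1] → 53
  @53: g [1B, align 1] → 54
  +2 tail pad (align 8)
  size 56, align 8
packed(4) layout:
  @0: c [1B, align 1] → 1
  +3 pad (align 4)
  @4: e [8B, align 4] → 12
  @12: h [22B, align 1] → 34
  +2 pad (align 4)
  @36: b [8B, align 4] → 44
  @44: a [1B, align 1] → 45
  +1 pad (align 2)
  @46: f [2B, align 2] → 48
  @48: d [1B, align 1] → 49
  @49: g [1B, align 1] → 50
  +2 tail pad (align 4)
  size 52, align 4
56 − 52 = 4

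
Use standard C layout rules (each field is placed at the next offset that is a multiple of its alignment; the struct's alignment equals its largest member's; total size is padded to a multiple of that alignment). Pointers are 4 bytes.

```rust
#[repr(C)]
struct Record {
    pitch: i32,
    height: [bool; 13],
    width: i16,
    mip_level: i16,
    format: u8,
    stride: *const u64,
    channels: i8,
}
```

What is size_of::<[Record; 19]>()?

pitch at 0 (size 4, align 4) → ends 4
height at 4 (size 13, align 1) → ends 17
pad 1 to align 2 for width
width at 18 (size 2, align 2) → ends 20
mip_level at 20 (size 2, align 2) → ends 22
format at 22 (size 1, align 1) → ends 23
pad 1 to align 4 for stride
stride at 24 (size 4, align 4) → ends 28
channels at 28 (size 1, align 1) → ends 29
tail pad 3 to reach multiple of 4
total 32 bytes, alignment 4
array of 19: 19 × 32 = 608

608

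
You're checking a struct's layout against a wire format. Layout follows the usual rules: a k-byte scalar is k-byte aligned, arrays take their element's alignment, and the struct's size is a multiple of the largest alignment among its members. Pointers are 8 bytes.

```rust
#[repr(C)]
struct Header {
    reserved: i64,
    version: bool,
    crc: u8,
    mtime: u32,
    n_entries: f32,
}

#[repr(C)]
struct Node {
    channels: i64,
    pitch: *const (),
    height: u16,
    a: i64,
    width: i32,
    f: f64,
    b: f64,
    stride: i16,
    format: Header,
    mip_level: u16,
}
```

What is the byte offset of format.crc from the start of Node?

Header: @0: reserved [8B, align 8] → 8; @8: version [1B, align 1] → 9; @9: crc [1B, align 1] → 10; +2 pad (align 4); @12: mtime [4B, align 4] → 16; @16: n_entries [4B, align 4] → 20; +4 tail pad (align 8); size 24, align 8
@0: channels [8B, align 8] → 8
@8: pitch [8B, align 8] → 16
@16: height [2B, align 2] → 18
+6 pad (align 8)
@24: a [8B, align 8] → 32
@32: width [4B, align 4] → 36
+4 pad (align 8)
@40: f [8B, align 8] → 48
@48: b [8B, align 8] → 56
@56: stride [2B, align 2] → 58
+6 pad (align 8)
@64: format [24B, align 8] → 88
within Header: crc at 9
64 + 9 = 73

73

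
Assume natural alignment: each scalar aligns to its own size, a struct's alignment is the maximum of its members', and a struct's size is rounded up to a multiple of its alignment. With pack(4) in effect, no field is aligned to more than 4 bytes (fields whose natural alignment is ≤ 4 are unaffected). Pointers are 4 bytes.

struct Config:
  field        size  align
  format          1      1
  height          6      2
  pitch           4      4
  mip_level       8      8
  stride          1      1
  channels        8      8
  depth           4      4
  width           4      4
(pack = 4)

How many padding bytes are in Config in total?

@0: format [1B, align 1] → 1
+1 pad (align 2)
@2: height [6B, align 2] → 8
@8: pitch [4B, align 4] → 12
@12: mip_level [8B, align 4] → 20
@20: stride [1B, align 1] → 21
+3 pad (align 4)
@24: channels [8B, align 4] → 32
@32: depth [4B, align 4] → 36
@36: width [4B, align 4] → 40
size 40, align 4
data bytes 36, size 40 → padding 4

4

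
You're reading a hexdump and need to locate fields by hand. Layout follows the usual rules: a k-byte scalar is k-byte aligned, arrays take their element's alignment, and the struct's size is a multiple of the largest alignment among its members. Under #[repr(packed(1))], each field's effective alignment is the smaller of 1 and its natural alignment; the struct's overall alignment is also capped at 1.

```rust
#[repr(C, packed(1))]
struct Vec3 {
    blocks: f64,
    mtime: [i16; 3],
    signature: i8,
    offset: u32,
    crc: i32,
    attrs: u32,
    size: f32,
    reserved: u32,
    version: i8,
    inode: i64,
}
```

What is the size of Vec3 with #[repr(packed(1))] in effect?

blocks at 0 (size 8, align 1) → ends 8
mtime at 8 (size 6, align 1) → ends 14
signature at 14 (size 1, align 1) → ends 15
offset at 15 (size 4, align 1) → ends 19
crc at 19 (size 4, align 1) → ends 23
attrs at 23 (size 4, align 1) → ends 27
size at 27 (size 4, align 1) → ends 31
reserved at 31 (size 4, align 1) → ends 35
version at 35 (size 1, align 1) → ends 36
inode at 36 (size 8, align 1) → ends 44
total 44 bytes, alignment 1

44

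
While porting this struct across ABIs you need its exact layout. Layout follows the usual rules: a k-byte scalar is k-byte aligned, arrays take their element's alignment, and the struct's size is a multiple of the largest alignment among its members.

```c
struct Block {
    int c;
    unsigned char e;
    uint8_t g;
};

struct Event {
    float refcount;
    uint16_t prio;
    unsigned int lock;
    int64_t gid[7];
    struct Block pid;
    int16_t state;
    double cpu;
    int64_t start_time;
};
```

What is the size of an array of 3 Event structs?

312

Block: @0: c [4B, align 4] → 4; @4: e [1B, align 1] → 5; @5: g [1B, align 1] → 6; +2 tail pad (align 4); size 8, align 4
@0: refcount [4B, align 4] → 4
@4: prio [2B, align 2] → 6
+2 pad (align 4)
@8: lock [4B, align 4] → 12
+4 pad (align 8)
@16: gid [56B, align 8] → 72
@72: pid [8B, align 4] → 80
@80: state [2B, align 2] → 82
+6 pad (align 8)
@88: cpu [8B, align 8] → 96
@96: start_time [8B, align 8] → 104
size 104, align 8
array of 3: 3 × 104 = 312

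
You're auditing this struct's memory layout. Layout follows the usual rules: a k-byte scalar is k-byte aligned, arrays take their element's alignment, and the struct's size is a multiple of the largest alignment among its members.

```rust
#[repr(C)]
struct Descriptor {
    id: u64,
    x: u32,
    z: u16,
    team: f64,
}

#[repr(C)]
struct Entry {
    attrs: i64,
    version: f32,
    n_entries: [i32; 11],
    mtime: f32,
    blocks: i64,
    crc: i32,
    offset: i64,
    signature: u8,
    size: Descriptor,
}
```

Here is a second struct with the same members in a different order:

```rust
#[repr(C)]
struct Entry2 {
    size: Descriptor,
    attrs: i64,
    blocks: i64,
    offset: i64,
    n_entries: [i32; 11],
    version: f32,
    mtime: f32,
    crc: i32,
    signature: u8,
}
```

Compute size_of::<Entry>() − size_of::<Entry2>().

8

Descriptor: id at 0 (size 8, align 8) → ends 8; x at 8 (size 4, align 4) → ends 12; z at 12 (size 2, align 2) → ends 14; pad 2 to align 8 for team; team at 16 (size 8, align 8) → ends 24; total 24 bytes, alignment 8
attrs at 0 (size 8, align 8) → ends 8
version at 8 (size 4, align 4) → ends 12
n_entries at 12 (size 44, align 4) → ends 56
mtime at 56 (size 4, align 4) → ends 60
pad 4 to align 8 for blocks
blocks at 64 (size 8, align 8) → ends 72
crc at 72 (size 4, align 4) → ends 76
pad 4 to align 8 for offset
offset at 80 (size 8, align 8) → ends 88
signature at 88 (size 1, align 1) → ends 89
pad 7 to align 8 for size
size at 96 (size 24, align 8) → ends 120
total 120 bytes, alignment 8
— Entry2 —
size at 0 (size 24, align 8) → ends 24
attrs at 24 (size 8, align 8) → ends 32
blocks at 32 (size 8, align 8) → ends 40
offset at 40 (size 8, align 8) → ends 48
n_entries at 48 (size 44, align 4) → ends 92
version at 92 (size 4, align 4) → ends 96
mtime at 96 (size 4, align 4) → ends 100
crc at 100 (size 4, align 4) → ends 104
signature at 104 (size 1, align 1) → ends 105
tail pad 7 to reach multiple of 8
total 112 bytes, alignment 8
120 − 112 = 8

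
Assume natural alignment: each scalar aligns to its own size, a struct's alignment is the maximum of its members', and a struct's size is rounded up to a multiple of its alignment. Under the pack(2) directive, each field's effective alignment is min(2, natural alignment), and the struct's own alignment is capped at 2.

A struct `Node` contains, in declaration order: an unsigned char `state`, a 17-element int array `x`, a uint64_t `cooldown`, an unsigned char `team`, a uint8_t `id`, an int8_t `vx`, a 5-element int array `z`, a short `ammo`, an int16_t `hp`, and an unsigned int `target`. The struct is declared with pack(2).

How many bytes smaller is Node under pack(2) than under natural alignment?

natural layout:
  @0: state [1B, align 1] → 1
  +3 pad (align 4)
  @4: x [68B, align 4] → 72
  @72: cooldown [8B, align 8] → 80
  @80: team [1B, align 1] → 81
  @81: id [1B, align 1] → 82
  @82: vx [1B, align 1] → 83
  +1 pad (align 4)
  @84: z [20B, align 4] → 104
  @104: ammo [2B, align 2] → 106
  @106: hp [2B, align 2] → 108
  @108: target [4B, align 4] → 112
  size 112, align 8
packed(2) layout:
  @0: state [1B, align 1] → 1
  +1 pad (align 2)
  @2: x [68B, align 2] → 70
  @70: cooldown [8B, align 2] → 78
  @78: team [1B, align 1] → 79
  @79: id [1B, align 1] → 80
  @80: vx [1B, align 1] → 81
  +1 pad (align 2)
  @82: z [20B, align 2] → 102
  @102: ammo [2B, align 2] → 104
  @104: hp [2B, align 2] → 106
  @106: target [4B, align 2] → 110
  size 110, align 2
112 − 110 = 2

2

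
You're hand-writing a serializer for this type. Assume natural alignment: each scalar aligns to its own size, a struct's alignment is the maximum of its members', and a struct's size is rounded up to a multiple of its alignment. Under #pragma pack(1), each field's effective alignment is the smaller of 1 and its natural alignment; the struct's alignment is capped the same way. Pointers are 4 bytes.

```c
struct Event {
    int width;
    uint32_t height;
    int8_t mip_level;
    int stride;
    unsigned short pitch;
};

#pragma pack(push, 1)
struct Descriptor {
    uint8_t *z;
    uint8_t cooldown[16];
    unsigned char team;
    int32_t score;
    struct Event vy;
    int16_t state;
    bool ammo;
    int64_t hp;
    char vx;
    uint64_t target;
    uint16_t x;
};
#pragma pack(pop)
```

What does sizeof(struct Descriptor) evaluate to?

67 bytes

Event: width at 0 (size 4, align 4) → ends 4; height at 4 (size 4, align 4) → ends 8; mip_level at 8 (size 1, align 1) → ends 9; pad 3 to align 4 for stride; stride at 12 (size 4, align 4) → ends 16; pitch at 16 (size 2, align 2) → ends 18; tail pad 2 to reach multiple of 4; total 20 bytes, alignment 4
z at 0 (size 4, align 1) → ends 4
cooldown at 4 (size 16, align 1) → ends 20
team at 20 (size 1, align 1) → ends 21
score at 21 (size 4, align 1) → ends 25
vy at 25 (size 20, align 1) → ends 45
state at 45 (size 2, align 1) → ends 47
ammo at 47 (size 1, align 1) → ends 48
hp at 48 (size 8, align 1) → ends 56
vx at 56 (size 1, align 1) → ends 57
target at 57 (size 8, align 1) → ends 65
x at 65 (size 2, align 1) → ends 67
total 67 bytes, alignment 1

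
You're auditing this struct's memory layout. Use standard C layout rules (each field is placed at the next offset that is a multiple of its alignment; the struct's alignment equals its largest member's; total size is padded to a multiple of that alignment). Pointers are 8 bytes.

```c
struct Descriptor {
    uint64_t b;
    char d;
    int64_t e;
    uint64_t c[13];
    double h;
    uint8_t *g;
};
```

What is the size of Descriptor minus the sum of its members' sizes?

b at 0 (size 8, align 8) → ends 8
d at 8 (size 1, align 1) → ends 9
pad 7 to align 8 for e
e at 16 (size 8, align 8) → ends 24
c at 24 (size 104, align 8) → ends 128
h at 128 (size 8, align 8) → ends 136
g at 136 (size 8, align 8) → ends 144
total 144 bytes, alignment 8
data bytes 137, size 144 → padding 7

7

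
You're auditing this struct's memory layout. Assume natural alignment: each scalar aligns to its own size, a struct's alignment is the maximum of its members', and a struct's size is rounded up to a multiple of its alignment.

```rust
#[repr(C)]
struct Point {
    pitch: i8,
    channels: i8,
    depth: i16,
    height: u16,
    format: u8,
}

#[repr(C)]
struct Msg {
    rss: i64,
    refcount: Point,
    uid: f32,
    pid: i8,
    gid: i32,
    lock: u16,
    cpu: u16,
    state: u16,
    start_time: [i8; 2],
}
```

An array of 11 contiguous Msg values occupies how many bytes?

440

Point: @0: pitch [1B, align 1] → 1; @1: channels [1B, align 1] → 2; @2: depth [2B, align 2] → 4; @4: height [2B, align 2] → 6; @6: format [1B, align 1] → 7; +1 tail pad (align 2); size 8, align 2
@0: rss [8B, align 8] → 8
@8: refcount [8B, align 2] → 16
@16: uid [4B, align 4] → 20
@20: pid [1B, align 1] → 21
+3 pad (align 4)
@24: gid [4B, align 4] → 28
@28: lock [2B, align 2] → 30
@30: cpu [2B, align 2] → 32
@32: state [2B, align 2] → 34
@34: start_time [2B, align 1] → 36
+4 tail pad (align 8)
size 40, align 8
array of 11: 11 × 40 = 440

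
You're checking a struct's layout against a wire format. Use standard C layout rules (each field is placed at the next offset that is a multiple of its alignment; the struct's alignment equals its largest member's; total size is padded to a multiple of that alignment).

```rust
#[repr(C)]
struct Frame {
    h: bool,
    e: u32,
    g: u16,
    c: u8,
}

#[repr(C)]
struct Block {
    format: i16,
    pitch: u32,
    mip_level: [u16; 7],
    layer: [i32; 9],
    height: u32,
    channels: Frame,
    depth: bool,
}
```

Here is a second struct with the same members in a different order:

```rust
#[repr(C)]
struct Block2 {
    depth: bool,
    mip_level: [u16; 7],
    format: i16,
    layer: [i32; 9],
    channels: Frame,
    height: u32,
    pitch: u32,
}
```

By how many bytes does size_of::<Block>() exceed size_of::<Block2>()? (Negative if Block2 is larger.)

Frame: @0: h [1B, align 1] → 1; +3 pad (align 4); @4: e [4B, align 4] → 8; @8: g [2B, align 2] → 10; @10: c [1B, align 1] → 11; +1 tail pad (align 4); size 12, align 4
@0: format [2B, align 2] → 2
+2 pad (align 4)
@4: pitch [4B, align 4] → 8
@8: mip_level [14B, align 2] → 22
+2 pad (align 4)
@24: layer [36B, align 4] → 60
@60: height [4B, align 4] → 64
@64: channels [12B, align 4] → 76
@76: depth [1B, align 1] → 77
+3 tail pad (align 4)
size 80, align 4
— Block2 —
@0: depth [1B, align 1] → 1
+1 pad (align 2)
@2: mip_level [14B, align 2] → 16
@16: format [2B, align 2] → 18
+2 pad (align 4)
@20: layer [36B, align 4] → 56
@56: channels [12B, align 4] → 68
@68: height [4B, align 4] → 72
@72: pitch [4B, align 4] → 76
size 76, align 4
80 − 76 = 4

4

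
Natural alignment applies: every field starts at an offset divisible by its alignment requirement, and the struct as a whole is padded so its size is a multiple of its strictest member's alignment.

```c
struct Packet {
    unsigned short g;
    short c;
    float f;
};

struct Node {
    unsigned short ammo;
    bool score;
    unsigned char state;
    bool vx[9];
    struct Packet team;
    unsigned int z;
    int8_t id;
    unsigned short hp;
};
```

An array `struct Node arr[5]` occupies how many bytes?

160

Packet: @0: g [2B, align 2] → 2; @2: c [2B, align 2] → 4; @4: f [4B, align 4] → 8; size 8, align 4
@0: ammo [2B, align 2] → 2
@2: score [1B, align 1] → 3
@3: state [1B, align 1] → 4
@4: vx [9B, align 1] → 13
+3 pad (align 4)
@16: team [8B, align 4] → 24
@24: z [4B, align 4] → 28
@28: id [1B, align 1] → 29
+1 pad (align 2)
@30: hp [2B, align 2] → 32
size 32, align 4
array of 5: 5 × 32 = 160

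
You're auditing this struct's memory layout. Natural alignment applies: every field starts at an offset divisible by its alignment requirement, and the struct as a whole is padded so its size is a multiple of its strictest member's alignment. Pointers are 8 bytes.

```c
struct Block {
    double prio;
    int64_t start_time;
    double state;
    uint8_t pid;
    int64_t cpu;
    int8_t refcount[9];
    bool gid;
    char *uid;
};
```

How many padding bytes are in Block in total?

@0: prio [8B, align 8] → 8
@8: start_time [8B, align 8] → 16
@16: state [8B, align 8] → 24
@24: pid [1B, align 1] → 25
+7 pad (align 8)
@32: cpu [8B, align 8] → 40
@40: refcount [9B, align 1] → 49
@49: gid [1B, align 1] → 50
+6 pad (align 8)
@56: uid [8B, align 8] → 64
size 64, align 8
data bytes 51, size 64 → padding 13

13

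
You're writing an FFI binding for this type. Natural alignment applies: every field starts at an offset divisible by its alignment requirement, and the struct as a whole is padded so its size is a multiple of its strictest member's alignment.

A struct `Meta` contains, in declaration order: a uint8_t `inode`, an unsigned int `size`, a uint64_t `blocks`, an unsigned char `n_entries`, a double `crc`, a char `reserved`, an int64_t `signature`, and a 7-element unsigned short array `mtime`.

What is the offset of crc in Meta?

24

@0: inode [1B, align 1] → 1
+3 pad (align 4)
@4: size [4B, align 4] → 8
@8: blocks [8B, align 8] → 16
@16: n_entries [1B, align 1] → 17
+7 pad (align 8)
@24: crc [8B, align 8] → 32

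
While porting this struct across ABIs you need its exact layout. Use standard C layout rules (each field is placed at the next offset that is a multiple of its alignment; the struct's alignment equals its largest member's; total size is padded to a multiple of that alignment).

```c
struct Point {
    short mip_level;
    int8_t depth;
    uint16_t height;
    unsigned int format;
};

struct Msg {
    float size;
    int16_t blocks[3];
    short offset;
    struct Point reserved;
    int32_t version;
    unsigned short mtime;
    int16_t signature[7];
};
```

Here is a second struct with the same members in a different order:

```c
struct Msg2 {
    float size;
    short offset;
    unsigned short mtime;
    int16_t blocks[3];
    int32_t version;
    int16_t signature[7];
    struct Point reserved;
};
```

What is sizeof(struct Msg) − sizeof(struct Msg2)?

-4

Point: mip_level at 0 (size 2, align 2) → ends 2; depth at 2 (size 1, align 1) → ends 3; pad 1 to align 2 for height; height at 4 (size 2, align 2) → ends 6; pad 2 to align 4 for format; format at 8 (size 4, align 4) → ends 12; total 12 bytes, alignment 4
size at 0 (size 4, align 4) → ends 4
blocks at 4 (size 6, align 2) → ends 10
offset at 10 (size 2, align 2) → ends 12
reserved at 12 (size 12, align 4) → ends 24
version at 24 (size 4, align 4) → ends 28
mtime at 28 (size 2, align 2) → ends 30
signature at 30 (size 14, align 2) → ends 44
total 44 bytes, alignment 4
— Msg2 —
size at 0 (size 4, align 4) → ends 4
offset at 4 (size 2, align 2) → ends 6
mtime at 6 (size 2, align 2) → ends 8
blocks at 8 (size 6, align 2) → ends 14
pad 2 to align 4 for version
version at 16 (size 4, align 4) → ends 20
signature at 20 (size 14, align 2) → ends 34
pad 2 to align 4 for reserved
reserved at 36 (size 12, align 4) → ends 48
total 48 bytes, alignment 4
44 − 48 = -4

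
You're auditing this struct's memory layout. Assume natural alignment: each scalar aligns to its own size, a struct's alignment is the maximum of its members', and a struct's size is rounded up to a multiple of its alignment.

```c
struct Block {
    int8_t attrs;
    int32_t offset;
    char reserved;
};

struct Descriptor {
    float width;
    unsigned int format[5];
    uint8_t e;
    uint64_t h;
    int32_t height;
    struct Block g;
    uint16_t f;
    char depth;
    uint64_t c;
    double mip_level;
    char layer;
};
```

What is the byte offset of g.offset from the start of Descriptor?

48

Block: attrs at 0 (size 1, align 1) → ends 1; pad 3 to align 4 for offset; offset at 4 (size 4, align 4) → ends 8; reserved at 8 (size 1, align 1) → ends 9; tail pad 3 to reach multiple of 4; total 12 bytes, alignment 4
width at 0 (size 4, align 4) → ends 4
format at 4 (size 20, align 4) → ends 24
e at 24 (size 1, align 1) → ends 25
pad 7 to align 8 for h
h at 32 (size 8, align 8) → ends 40
height at 40 (size 4, align 4) → ends 44
g at 44 (size 12, align 4) → ends 56
within Block: offset at 4
44 + 4 = 48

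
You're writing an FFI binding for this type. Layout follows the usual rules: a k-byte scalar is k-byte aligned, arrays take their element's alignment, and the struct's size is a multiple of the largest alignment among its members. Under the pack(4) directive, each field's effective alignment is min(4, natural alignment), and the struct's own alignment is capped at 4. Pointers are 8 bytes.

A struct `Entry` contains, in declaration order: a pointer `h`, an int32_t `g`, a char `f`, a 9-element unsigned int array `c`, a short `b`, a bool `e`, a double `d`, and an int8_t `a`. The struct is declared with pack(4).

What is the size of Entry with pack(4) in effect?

68

h at 0 (size 8, align 4) → ends 8
g at 8 (size 4, align 4) → ends 12
f at 12 (size 1, align 1) → ends 13
pad 3 to align 4 for c
c at 16 (size 36, align 4) → ends 52
b at 52 (size 2, align 2) → ends 54
e at 54 (size 1, align 1) → ends 55
pad 1 to align 4 for d
d at 56 (size 8, align 4) → ends 64
a at 64 (size 1, align 1) → ends 65
tail pad 3 to reach multiple of 4
total 68 bytes, alignment 4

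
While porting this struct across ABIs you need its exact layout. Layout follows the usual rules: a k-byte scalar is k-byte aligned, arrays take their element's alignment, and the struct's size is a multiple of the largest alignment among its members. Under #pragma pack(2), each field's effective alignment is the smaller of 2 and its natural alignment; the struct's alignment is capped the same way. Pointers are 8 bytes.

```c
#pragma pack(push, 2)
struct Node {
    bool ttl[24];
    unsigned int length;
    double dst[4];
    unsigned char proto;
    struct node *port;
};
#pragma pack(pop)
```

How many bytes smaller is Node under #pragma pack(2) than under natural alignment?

natural layout:
  @0: ttl [24B, align 1] → 24
  @24: length [4B, align 4] → 28
  +4 pad (align 8)
  @32: dst [32B, align 8] → 64
  @64: proto [1B, align 1] → 65
  +7 pad (align 8)
  @72: port [8B, align 8] → 80
  size 80, align 8
packed(2) layout:
  @0: ttl [24B, align 1] → 24
  @24: length [4B, align 2] → 28
  @28: dst [32B, align 2] → 60
  @60: proto [1B, align 1] → 61
  +1 pad (align 2)
  @62: port [8B, align 2] → 70
  size 70, align 2
80 − 70 = 10

10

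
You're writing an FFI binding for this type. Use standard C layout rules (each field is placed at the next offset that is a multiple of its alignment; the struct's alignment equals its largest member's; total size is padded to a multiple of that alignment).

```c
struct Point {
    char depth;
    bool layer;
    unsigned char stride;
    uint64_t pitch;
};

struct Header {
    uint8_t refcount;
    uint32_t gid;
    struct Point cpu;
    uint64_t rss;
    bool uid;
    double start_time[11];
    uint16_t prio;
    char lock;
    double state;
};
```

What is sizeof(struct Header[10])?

1440

Point: 0..1  depth  (1B, 1-aligned); 1..2  layer  (1B, 1-aligned); 2..3  stride  (1B, 1-aligned); 3..8  -- padding (5B); 8..16  pitch  (8B, 8-aligned); sizeof = 16, alignof = 8
0..1  refcount  (1B, 1-aligned)
1..4  -- padding (3B)
4..8  gid  (4B, 4-aligned)
8..24  cpu  (16B, 8-aligned)
24..32  rss  (8B, 8-aligned)
32..33  uid  (1B, 1-aligned)
33..40  -- padding (7B)
40..128  start_time  (88B, 8-aligned)
128..130  prio  (2B, 2-aligned)
130..131  lock  (1B, 1-aligned)
131..136  -- padding (5B)
136..144  state  (8B, 8-aligned)
sizeof = 144, alignof = 8
array of 10: 10 × 144 = 1440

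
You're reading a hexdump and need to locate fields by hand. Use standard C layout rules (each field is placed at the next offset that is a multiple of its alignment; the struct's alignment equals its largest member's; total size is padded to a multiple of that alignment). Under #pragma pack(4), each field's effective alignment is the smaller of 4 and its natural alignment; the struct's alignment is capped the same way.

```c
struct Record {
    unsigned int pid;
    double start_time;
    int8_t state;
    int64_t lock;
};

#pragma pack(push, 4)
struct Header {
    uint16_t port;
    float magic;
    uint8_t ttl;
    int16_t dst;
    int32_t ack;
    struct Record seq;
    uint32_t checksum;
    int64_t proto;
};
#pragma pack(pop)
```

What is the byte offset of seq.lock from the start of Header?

40

Record: pid at 0 (size 4, align 4) → ends 4; pad 4 to align 8 for start_time; start_time at 8 (size 8, align 8) → ends 16; state at 16 (size 1, align 1) → ends 17; pad 7 to align 8 for lock; lock at 24 (size 8, align 8) → ends 32; total 32 bytes, alignment 8
port at 0 (size 2, align 2) → ends 2
pad 2 to align 4 for magic
magic at 4 (size 4, align 4) → ends 8
ttl at 8 (size 1, align 1) → ends 9
pad 1 to align 2 for dst
dst at 10 (size 2, align 2) → ends 12
ack at 12 (size 4, align 4) → ends 16
seq at 16 (size 32, align 4) → ends 48
within Record: lock at 24
16 + 24 = 40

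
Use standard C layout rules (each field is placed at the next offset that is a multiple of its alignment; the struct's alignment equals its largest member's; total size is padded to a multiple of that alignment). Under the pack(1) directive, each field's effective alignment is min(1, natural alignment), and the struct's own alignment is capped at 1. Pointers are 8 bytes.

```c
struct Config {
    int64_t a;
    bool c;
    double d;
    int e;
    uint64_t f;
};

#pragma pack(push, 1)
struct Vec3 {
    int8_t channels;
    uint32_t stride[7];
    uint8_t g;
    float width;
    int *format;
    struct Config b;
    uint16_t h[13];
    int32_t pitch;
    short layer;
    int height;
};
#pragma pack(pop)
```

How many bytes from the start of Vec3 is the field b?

Config: a at 0 (size 8, align 8) → ends 8; c at 8 (size 1, align 1) → ends 9; pad 7 to align 8 for d; d at 16 (size 8, align 8) → ends 24; e at 24 (size 4, align 4) → ends 28; pad 4 to align 8 for f; f at 32 (size 8, align 8) → ends 40; total 40 bytes, alignment 8
channels at 0 (size 1, align 1) → ends 1
stride at 1 (size 28, align 1) → ends 29
g at 29 (size 1, align 1) → ends 30
width at 30 (size 4, align 1) → ends 34
format at 34 (size 8, align 1) → ends 42
b at 42 (size 40, align 1) → ends 82

42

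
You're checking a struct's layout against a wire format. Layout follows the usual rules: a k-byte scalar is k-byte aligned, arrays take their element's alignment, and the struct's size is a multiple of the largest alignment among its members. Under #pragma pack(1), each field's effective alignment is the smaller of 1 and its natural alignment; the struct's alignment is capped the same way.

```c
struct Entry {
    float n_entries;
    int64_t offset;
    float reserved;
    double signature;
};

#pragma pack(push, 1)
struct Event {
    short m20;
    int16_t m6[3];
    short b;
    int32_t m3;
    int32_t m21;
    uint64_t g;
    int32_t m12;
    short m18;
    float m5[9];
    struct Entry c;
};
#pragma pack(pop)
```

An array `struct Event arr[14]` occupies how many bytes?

Entry: n_entries at 0 (size 4, align 4) → ends 4; pad 4 to align 8 for offset; offset at 8 (size 8, align 8) → ends 16; reserved at 16 (size 4, align 4) → ends 20; pad 4 to align 8 for signature; signature at 24 (size 8, align 8) → ends 32; total 32 bytes, alignment 8
m20 at 0 (size 2, align 1) → ends 2
m6 at 2 (size 6, align 1) → ends 8
b at 8 (size 2, align 1) → ends 10
m3 at 10 (size 4, align 1) → ends 14
m21 at 14 (size 4, align 1) → ends 18
g at 18 (size 8, align 1) → ends 26
m12 at 26 (size 4, align 1) → ends 30
m18 at 30 (size 2, align 1) → ends 32
m5 at 32 (size 36, align 1) → ends 68
c at 68 (size 32, align 1) → ends 100
total 100 bytes, alignment 1
array of 14: 14 × 100 = 1400

1400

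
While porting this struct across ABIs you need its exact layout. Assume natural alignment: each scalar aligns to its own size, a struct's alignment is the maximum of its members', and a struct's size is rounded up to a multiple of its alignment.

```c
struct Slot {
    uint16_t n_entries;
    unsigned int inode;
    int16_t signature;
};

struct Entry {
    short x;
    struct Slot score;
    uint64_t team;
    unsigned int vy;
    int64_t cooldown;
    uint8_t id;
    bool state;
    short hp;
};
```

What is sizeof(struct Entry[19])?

912

Slot: @0: n_entries [2B, align 2] → 2; +2 pad (align 4); @4: inode [4B, align 4] → 8; @8: signature [2B, align 2] → 10; +2 tail pad (align 4); size 12, align 4
@0: x [2B, align 2] → 2
+2 pad (align 4)
@4: score [12B, align 4] → 16
@16: team [8B, align 8] → 24
@24: vy [4B, align 4] → 28
+4 pad (align 8)
@32: cooldown [8B, align 8] → 40
@40: id [1B, align 1] → 41
@41: state [1B, align 1] → 42
@42: hp [2B, align 2] → 44
+4 tail pad (align 8)
size 48, align 8
array of 19: 19 × 48 = 912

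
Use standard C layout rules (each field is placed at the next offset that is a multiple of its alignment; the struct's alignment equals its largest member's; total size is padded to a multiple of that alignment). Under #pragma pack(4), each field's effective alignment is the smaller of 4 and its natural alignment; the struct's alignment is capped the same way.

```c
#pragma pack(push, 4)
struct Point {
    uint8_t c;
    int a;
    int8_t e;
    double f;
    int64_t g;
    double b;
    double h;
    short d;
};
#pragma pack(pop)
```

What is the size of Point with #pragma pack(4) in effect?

48

c at 0 (size 1, align 1) → ends 1
pad 3 to align 4 for a
a at 4 (size 4, align 4) → ends 8
e at 8 (size 1, align 1) → ends 9
pad 3 to align 4 for f
f at 12 (size 8, align 4) → ends 20
g at 20 (size 8, align 4) → ends 28
b at 28 (size 8, align 4) → ends 36
h at 36 (size 8, align 4) → ends 44
d at 44 (size 2, align 2) → ends 46
tail pad 2 to reach multiple of 4
total 48 bytes, alignment 4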